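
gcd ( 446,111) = 1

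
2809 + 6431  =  9240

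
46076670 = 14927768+31148902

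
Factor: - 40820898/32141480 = - 2^(  -  2)*3^1*5^( - 1 )*7^(  -  1)*97^1*191^( - 1)*601^(-1)*70139^1 = - 20410449/16070740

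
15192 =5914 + 9278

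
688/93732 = 172/23433 = 0.01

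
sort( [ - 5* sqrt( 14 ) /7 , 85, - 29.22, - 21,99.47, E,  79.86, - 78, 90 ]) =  [ - 78,-29.22, - 21, - 5*sqrt( 14 )/7 , E , 79.86, 85,90, 99.47 ] 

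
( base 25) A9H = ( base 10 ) 6492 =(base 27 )8oc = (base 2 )1100101011100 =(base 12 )3910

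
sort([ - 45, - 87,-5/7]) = [  -  87,-45, - 5/7 ]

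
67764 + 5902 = 73666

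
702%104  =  78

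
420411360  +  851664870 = 1272076230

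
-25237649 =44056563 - 69294212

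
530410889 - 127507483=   402903406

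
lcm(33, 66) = 66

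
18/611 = 18/611  =  0.03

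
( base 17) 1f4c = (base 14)3584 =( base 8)22160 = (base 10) 9328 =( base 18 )1ae4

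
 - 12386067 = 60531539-72917606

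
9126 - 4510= 4616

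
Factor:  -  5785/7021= - 5^1*7^( - 1)*13^1 * 17^( -1)*59^( -1)*89^1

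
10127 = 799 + 9328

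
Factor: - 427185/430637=-3^2*5^1*11^1 * 499^ (-1)=- 495/499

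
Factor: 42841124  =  2^2*19^1*241^1*2339^1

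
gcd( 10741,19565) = 1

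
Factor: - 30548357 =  - 7^1 * 151^1*28901^1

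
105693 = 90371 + 15322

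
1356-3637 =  - 2281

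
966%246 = 228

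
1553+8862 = 10415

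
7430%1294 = 960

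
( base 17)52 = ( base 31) 2p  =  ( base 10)87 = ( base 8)127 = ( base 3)10020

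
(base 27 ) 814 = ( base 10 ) 5863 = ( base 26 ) 8HD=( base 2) 1011011100111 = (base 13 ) 2890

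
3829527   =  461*8307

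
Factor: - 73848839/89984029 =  - 19^1 * 269^1*1151^ ( - 1)*14449^1*78179^( - 1 )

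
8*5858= 46864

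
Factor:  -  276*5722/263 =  - 1579272/263 = - 2^3* 3^1 * 23^1*263^( - 1)*2861^1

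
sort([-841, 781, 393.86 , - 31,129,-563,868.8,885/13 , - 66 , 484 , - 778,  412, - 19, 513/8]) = [ - 841, - 778, - 563, - 66,-31 ,  -  19 , 513/8, 885/13,129,393.86,412,484,781,868.8]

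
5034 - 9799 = -4765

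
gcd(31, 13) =1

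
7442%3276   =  890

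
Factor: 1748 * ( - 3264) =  - 5705472 = -2^8*3^1*17^1 * 19^1*23^1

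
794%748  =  46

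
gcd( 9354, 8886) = 6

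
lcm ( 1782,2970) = 8910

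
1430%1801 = 1430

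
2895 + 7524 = 10419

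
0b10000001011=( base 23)1m0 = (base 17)39F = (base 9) 1370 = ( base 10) 1035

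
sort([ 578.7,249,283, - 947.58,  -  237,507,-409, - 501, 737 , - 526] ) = [ - 947.58,-526,  -  501,  -  409,-237,249,283,507,578.7,737]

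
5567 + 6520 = 12087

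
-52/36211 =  - 52/36211  =  - 0.00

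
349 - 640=  -  291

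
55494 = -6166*( - 9)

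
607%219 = 169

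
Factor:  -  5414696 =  - 2^3*7^2*19^1*727^1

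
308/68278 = 22/4877 = 0.00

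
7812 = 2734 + 5078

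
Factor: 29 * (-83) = -29^1*83^1 = - 2407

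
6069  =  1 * 6069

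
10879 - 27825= - 16946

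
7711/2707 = 7711/2707 = 2.85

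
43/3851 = 43/3851 =0.01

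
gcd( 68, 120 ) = 4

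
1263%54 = 21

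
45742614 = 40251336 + 5491278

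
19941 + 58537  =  78478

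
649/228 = 649/228  =  2.85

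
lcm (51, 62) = 3162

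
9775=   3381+6394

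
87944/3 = 29314+2/3 = 29314.67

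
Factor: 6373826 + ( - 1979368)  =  2^1*367^1 *5987^1 = 4394458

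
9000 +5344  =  14344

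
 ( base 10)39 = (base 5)124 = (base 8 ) 47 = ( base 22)1H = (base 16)27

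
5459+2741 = 8200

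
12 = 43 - 31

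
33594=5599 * 6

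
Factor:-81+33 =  - 48=- 2^4 * 3^1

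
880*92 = 80960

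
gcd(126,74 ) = 2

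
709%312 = 85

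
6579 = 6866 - 287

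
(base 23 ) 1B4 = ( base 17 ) 2C4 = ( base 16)312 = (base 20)1J6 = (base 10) 786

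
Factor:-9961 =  - 7^1*1423^1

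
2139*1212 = 2592468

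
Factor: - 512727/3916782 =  - 170909/1305594 = - 2^(  -  1 ) *3^(-2) *277^1*617^1*72533^( - 1) 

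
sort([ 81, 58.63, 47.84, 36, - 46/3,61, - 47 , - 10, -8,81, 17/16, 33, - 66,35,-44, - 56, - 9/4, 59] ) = [ - 66, - 56, - 47, - 44, - 46/3, - 10, - 8, - 9/4, 17/16, 33, 35, 36,47.84,58.63 , 59,61, 81,  81]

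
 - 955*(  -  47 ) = 44885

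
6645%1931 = 852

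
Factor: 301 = 7^1 * 43^1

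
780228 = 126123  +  654105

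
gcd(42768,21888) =144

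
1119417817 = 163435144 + 955982673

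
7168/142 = 50 + 34/71 =50.48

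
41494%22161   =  19333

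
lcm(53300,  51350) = 4210700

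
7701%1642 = 1133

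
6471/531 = 719/59  =  12.19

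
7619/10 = 7619/10 =761.90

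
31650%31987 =31650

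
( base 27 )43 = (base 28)3r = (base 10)111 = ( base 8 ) 157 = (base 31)3i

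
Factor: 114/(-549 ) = - 38/183 = - 2^1*3^( - 1) * 19^1 *61^( - 1 )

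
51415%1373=614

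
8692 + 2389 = 11081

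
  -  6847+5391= - 1456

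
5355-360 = 4995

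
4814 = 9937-5123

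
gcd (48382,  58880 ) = 2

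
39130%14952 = 9226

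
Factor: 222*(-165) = - 36630 =- 2^1*3^2*5^1*11^1*  37^1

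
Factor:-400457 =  - 400457^1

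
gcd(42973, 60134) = 1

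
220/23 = 9+13/23 = 9.57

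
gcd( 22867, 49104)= 1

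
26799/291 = 92  +  9/97 = 92.09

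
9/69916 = 9/69916 = 0.00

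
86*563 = 48418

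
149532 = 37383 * 4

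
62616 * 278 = 17407248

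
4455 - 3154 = 1301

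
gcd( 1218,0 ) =1218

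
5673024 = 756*7504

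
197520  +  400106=597626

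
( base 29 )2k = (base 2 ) 1001110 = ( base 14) 58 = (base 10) 78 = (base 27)2o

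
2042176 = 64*31909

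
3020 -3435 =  - 415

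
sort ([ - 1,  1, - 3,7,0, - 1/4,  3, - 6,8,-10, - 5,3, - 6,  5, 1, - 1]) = [-10,- 6,-6, - 5,-3, - 1,-1, - 1/4,0,1, 1, 3,3, 5,7, 8] 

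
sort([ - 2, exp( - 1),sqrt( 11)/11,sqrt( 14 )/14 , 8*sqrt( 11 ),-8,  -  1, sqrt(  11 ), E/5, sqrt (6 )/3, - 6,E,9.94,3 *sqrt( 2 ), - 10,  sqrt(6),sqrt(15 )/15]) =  [ - 10, - 8, -6,  -  2, - 1, sqrt( 15 )/15, sqrt (14 )/14,sqrt(11 )/11, exp( - 1), E/5, sqrt( 6) /3,sqrt( 6 ),  E, sqrt( 11 ), 3*sqrt( 2 ),9.94, 8* sqrt( 11 )]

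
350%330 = 20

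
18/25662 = 3/4277 = 0.00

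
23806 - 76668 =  - 52862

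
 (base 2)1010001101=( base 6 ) 3005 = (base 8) 1215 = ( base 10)653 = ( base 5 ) 10103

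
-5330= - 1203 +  -4127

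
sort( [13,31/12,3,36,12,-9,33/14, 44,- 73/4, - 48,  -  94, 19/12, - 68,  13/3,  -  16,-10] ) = [ - 94, - 68, - 48,  -  73/4,  -  16, - 10, - 9,19/12, 33/14,31/12, 3,13/3, 12,13,36,44] 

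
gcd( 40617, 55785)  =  3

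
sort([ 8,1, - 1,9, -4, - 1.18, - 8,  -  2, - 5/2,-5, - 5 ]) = [ - 8,-5, - 5, - 4, - 5/2,-2, - 1.18, - 1, 1,8 , 9 ]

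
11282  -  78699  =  -67417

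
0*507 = 0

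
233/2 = 116 + 1/2 = 116.50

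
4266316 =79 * 54004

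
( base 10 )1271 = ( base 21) 2IB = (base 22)2dh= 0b10011110111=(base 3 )1202002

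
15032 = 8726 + 6306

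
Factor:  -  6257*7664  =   - 2^4*479^1 * 6257^1= - 47953648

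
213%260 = 213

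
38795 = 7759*5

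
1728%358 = 296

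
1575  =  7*225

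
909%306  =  297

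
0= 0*78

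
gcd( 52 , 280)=4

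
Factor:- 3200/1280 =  - 2^(-1)*5^1 = - 5/2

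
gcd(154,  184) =2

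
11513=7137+4376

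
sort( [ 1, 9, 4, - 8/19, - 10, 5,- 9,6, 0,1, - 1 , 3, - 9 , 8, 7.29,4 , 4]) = [  -  10, - 9, - 9, - 1 , - 8/19, 0, 1 , 1,3,4,4 , 4,  5, 6,7.29, 8, 9 ]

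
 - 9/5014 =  - 1+ 5005/5014 =-0.00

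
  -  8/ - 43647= 8/43647=0.00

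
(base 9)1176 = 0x36F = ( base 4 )31233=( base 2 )1101101111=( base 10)879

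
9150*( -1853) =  - 16954950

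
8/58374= 4/29187 = 0.00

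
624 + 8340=8964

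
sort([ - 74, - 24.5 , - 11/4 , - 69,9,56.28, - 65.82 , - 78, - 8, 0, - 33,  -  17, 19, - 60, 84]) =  [- 78, - 74,-69, - 65.82, - 60, - 33,  -  24.5,- 17,  -  8, - 11/4, 0,  9, 19,56.28,84 ] 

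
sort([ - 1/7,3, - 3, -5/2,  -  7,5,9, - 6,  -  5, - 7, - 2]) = [-7, - 7,  -  6, - 5, - 3 ,  -  5/2 , - 2,-1/7, 3,5,9]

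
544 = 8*68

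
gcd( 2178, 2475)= 99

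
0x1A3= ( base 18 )155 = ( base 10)419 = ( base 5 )3134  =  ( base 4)12203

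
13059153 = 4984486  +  8074667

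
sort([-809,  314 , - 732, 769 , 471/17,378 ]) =[ - 809,  -  732 , 471/17,  314,378, 769] 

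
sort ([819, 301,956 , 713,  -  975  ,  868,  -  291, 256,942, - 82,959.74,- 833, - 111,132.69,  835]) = [ - 975 , - 833,  -  291,-111, - 82, 132.69, 256,301, 713, 819, 835 , 868, 942,956,959.74]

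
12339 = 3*4113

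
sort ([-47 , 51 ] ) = [  -  47,  51]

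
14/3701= 14/3701 =0.00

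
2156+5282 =7438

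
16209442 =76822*211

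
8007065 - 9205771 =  - 1198706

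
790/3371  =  790/3371 = 0.23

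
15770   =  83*190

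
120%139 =120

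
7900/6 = 3950/3= 1316.67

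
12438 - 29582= - 17144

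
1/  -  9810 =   -  1/9810 = - 0.00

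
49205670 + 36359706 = 85565376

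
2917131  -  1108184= 1808947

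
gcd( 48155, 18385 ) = 5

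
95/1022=95/1022 = 0.09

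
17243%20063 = 17243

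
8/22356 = 2/5589 = 0.00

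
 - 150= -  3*50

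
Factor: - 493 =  - 17^1*29^1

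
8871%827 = 601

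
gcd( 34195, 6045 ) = 5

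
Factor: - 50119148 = -2^2 * 12529787^1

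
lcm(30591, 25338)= 2508462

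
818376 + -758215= 60161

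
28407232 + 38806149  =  67213381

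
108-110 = -2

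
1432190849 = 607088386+825102463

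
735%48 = 15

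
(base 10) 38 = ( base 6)102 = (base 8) 46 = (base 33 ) 15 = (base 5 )123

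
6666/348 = 1111/58 = 19.16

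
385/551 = 385/551= 0.70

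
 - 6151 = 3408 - 9559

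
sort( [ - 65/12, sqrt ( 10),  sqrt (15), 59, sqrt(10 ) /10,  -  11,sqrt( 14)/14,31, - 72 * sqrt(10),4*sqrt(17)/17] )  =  [ - 72*sqrt( 10 ),- 11, - 65/12,sqrt(14)/14,sqrt(10 ) /10,4*sqrt ( 17)/17, sqrt(10),sqrt(15 ),31,59]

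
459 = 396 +63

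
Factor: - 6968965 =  - 5^1*97^1* 14369^1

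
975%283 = 126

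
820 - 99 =721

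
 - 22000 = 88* ( - 250 )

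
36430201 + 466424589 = 502854790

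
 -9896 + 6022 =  - 3874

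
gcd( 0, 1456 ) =1456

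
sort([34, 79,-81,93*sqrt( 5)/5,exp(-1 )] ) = [ - 81, exp(  -  1),  34,93*sqrt(5 ) /5,79 ] 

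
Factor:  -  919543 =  - 19^1 * 48397^1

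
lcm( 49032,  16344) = 49032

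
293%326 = 293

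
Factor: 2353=13^1*181^1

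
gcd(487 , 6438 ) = 1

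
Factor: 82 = 2^1*41^1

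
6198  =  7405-1207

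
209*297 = 62073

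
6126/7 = 6126/7= 875.14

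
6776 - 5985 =791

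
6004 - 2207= 3797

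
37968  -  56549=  - 18581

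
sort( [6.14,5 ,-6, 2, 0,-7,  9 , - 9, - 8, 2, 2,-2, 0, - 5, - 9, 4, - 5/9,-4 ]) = [ - 9, - 9, - 8, - 7,- 6, - 5, - 4, - 2, - 5/9, 0,0, 2,2 , 2,4, 5, 6.14,  9 ] 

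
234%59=57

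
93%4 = 1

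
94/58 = 1 + 18/29  =  1.62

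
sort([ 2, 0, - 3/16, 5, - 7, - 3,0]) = [ - 7, - 3, - 3/16, 0,0, 2,5 ] 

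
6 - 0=6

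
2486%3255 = 2486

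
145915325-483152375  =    -  337237050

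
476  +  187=663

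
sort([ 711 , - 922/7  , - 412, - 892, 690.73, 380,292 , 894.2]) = [  -  892, - 412 ,  -  922/7,292 , 380, 690.73,711, 894.2] 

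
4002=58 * 69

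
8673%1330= 693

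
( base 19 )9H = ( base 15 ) C8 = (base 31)62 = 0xbc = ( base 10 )188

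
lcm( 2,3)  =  6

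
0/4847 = 0 = 0.00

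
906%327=252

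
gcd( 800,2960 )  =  80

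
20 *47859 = 957180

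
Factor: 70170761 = 571^1*122891^1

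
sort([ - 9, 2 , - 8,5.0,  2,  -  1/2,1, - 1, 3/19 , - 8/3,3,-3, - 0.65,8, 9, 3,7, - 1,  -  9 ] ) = [ - 9, - 9, - 8, -3,  -  8/3, - 1,- 1, - 0.65, - 1/2,3/19,1,2, 2, 3 , 3,5.0,7,8, 9 ] 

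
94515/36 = 2625 + 5/12=2625.42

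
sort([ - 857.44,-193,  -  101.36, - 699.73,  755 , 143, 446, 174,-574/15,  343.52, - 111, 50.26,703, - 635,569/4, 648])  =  [ - 857.44, - 699.73, -635,  -  193, - 111,-101.36,  -  574/15, 50.26, 569/4, 143, 174,343.52, 446, 648, 703, 755 ]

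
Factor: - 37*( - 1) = 37^1=37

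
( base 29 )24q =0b11100100000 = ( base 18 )5B6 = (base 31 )1rq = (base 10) 1824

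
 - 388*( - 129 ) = 50052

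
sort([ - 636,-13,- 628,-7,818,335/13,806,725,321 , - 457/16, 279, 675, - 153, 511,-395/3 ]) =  [ - 636,-628, - 153, - 395/3,-457/16,-13, - 7, 335/13,279,321,511,675, 725,806, 818 ] 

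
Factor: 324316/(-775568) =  - 2^ ( -2)*89^1*911^1*48473^ (-1) = - 81079/193892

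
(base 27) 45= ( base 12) 95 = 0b1110001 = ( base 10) 113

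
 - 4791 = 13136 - 17927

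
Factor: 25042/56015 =2^1*5^(-1)*17^(- 1 )*19^1= 38/85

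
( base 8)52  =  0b101010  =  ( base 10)42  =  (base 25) 1H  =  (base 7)60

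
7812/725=10 + 562/725 = 10.78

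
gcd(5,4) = 1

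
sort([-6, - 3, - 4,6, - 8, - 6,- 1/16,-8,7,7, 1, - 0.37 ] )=[  -  8  ,  -  8 ,-6 , -6,- 4,-3,  -  0.37,- 1/16,1 , 6,7, 7]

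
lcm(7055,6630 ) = 550290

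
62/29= 2+4/29 = 2.14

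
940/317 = 940/317 = 2.97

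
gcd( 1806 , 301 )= 301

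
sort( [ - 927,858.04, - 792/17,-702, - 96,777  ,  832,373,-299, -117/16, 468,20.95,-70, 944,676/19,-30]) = [-927, - 702, - 299,-96,- 70, - 792/17 ,  -  30,- 117/16,20.95, 676/19,373,  468,777,832 , 858.04 , 944 ] 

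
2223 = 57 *39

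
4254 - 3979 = 275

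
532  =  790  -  258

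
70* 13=910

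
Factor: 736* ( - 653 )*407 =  - 195607456 = -  2^5*11^1*23^1 *37^1 * 653^1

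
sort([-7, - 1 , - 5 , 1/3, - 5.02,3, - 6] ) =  [- 7, - 6, - 5.02,  -  5 , - 1,1/3,3 ]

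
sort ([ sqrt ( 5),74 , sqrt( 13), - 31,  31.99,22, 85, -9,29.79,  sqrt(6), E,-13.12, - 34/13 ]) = [ - 31, - 13.12, - 9, - 34/13,sqrt(  5), sqrt( 6),E,sqrt( 13), 22,29.79,31.99, 74,  85] 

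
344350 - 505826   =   - 161476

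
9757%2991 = 784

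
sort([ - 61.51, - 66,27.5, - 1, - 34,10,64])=[ - 66,-61.51, - 34, - 1,10,27.5 , 64 ] 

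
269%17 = 14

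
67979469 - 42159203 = 25820266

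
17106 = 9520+7586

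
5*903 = 4515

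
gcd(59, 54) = 1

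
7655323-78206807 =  - 70551484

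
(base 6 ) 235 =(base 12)7B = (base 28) 3b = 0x5f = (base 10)95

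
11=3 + 8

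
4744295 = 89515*53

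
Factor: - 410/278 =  - 5^1*41^1*139^ ( - 1 ) = - 205/139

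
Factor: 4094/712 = 23/4 = 2^(  -  2 )*23^1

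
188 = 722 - 534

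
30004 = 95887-65883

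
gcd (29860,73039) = 1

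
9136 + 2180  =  11316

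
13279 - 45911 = -32632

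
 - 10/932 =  - 1 + 461/466=- 0.01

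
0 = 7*0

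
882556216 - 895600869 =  - 13044653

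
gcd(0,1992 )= 1992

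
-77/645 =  - 77/645= - 0.12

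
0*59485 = 0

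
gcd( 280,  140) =140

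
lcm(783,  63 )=5481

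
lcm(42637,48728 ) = 341096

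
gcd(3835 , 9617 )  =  59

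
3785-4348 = - 563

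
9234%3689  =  1856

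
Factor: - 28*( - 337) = 2^2 * 7^1*337^1 = 9436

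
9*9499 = 85491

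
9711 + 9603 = 19314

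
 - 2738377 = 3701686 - 6440063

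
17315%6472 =4371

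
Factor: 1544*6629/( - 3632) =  - 2^( - 1 )*7^1*193^1*227^( - 1 )*947^1 = - 1279397/454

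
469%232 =5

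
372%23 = 4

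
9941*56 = 556696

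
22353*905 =20229465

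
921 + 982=1903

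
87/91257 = 29/30419 =0.00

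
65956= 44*1499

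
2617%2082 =535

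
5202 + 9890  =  15092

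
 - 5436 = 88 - 5524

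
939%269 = 132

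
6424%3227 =3197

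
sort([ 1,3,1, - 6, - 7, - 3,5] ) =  [ - 7, - 6, - 3,1, 1, 3,5 ]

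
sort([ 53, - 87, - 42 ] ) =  [-87  ,-42, 53]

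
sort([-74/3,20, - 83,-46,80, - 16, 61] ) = [ - 83  , - 46, - 74/3, - 16,  20,61,80 ] 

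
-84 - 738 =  - 822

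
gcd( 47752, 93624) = 376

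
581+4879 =5460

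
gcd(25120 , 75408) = 16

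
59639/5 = 59639/5 = 11927.80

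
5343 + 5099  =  10442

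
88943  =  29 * 3067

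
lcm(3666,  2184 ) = 102648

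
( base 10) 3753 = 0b111010101001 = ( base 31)3S2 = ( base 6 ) 25213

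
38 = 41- 3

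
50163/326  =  153+285/326 = 153.87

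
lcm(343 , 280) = 13720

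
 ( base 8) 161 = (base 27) 45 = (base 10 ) 113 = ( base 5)423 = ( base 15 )78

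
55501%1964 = 509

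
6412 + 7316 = 13728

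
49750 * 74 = 3681500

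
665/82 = 665/82 = 8.11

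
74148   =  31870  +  42278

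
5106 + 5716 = 10822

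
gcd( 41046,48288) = 6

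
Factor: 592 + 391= 983 = 983^1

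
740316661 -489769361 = 250547300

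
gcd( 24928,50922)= 82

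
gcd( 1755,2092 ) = 1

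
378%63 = 0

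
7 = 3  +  4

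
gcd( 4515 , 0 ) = 4515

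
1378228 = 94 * 14662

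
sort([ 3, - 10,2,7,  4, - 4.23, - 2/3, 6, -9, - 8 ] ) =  [ - 10, - 9, - 8, - 4.23, - 2/3,2 , 3,4, 6,7] 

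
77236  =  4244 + 72992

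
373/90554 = 373/90554=0.00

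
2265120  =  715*3168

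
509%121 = 25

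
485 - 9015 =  - 8530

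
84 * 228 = 19152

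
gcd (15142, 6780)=226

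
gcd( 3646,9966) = 2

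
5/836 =5/836 = 0.01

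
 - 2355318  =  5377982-7733300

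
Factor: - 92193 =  - 3^1*79^1*389^1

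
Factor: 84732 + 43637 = 128369 = 137^1 *937^1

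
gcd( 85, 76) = 1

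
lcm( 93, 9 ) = 279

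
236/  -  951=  -1  +  715/951=- 0.25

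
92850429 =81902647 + 10947782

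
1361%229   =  216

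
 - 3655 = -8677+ 5022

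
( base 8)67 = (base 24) 27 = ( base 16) 37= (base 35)1K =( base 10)55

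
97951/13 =97951/13 = 7534.69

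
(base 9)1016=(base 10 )744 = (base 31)o0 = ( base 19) 213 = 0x2E8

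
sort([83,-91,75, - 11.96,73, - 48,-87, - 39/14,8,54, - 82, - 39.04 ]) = [ - 91 , - 87, - 82, - 48, - 39.04, - 11.96, - 39/14,8,54 , 73, 75,83] 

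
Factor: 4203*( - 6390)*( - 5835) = 2^1 * 3^5*5^2 * 71^1*389^1* 467^1 = 156711586950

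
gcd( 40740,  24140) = 20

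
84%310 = 84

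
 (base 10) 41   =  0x29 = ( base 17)27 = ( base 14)2D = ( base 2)101001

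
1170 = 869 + 301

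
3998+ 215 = 4213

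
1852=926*2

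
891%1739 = 891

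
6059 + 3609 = 9668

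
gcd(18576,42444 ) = 108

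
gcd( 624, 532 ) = 4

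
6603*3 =19809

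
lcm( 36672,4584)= 36672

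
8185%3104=1977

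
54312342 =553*98214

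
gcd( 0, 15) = 15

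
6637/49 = 135+22/49 = 135.45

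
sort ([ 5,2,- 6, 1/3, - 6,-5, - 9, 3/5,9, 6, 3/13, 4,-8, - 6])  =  [ - 9,  -  8, - 6, - 6, - 6,-5, 3/13,1/3, 3/5,2,4, 5, 6, 9]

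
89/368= 89/368 = 0.24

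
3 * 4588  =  13764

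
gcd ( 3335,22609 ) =23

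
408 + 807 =1215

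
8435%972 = 659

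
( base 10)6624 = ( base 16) 19E0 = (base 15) 1E69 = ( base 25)AEO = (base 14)25B2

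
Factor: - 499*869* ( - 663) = 3^1*11^1 * 13^1 * 17^1*79^1*499^1 = 287497353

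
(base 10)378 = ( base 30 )ci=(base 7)1050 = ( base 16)17a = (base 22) H4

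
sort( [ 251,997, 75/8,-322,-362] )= [  -  362,- 322, 75/8, 251,997 ]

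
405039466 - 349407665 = 55631801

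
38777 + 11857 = 50634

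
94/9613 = 94/9613 = 0.01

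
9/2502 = 1/278 = 0.00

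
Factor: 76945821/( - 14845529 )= - 3^1*14845529^(  -  1) * 25648607^1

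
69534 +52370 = 121904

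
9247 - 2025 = 7222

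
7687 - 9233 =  - 1546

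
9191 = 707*13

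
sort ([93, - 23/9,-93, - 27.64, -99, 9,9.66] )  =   [-99 , - 93 ,-27.64,-23/9, 9, 9.66, 93] 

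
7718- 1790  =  5928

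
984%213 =132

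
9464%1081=816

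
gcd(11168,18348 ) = 4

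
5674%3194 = 2480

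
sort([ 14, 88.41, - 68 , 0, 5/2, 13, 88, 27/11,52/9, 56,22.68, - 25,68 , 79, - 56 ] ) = [-68 , - 56,  -  25, 0,  27/11,5/2, 52/9, 13, 14, 22.68,56 , 68, 79, 88, 88.41]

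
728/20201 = 728/20201 = 0.04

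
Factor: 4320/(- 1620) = - 8/3 = - 2^3 * 3^( - 1)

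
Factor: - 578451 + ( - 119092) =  - 7^1 * 11^1 * 9059^1 = - 697543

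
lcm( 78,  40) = 1560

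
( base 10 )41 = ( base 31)1A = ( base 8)51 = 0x29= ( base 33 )18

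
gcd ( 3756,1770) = 6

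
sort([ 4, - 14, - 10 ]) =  [ - 14, - 10,  4]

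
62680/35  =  12536/7=1790.86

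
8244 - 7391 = 853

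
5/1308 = 5/1308 = 0.00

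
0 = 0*6306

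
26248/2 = 13124 = 13124.00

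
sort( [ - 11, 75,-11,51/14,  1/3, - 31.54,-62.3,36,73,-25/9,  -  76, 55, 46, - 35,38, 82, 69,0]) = [-76, - 62.3,-35, -31.54,-11, - 11,- 25/9,0,1/3,51/14 , 36,38,46 , 55,69,  73, 75,82]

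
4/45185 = 4/45185 = 0.00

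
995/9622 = 995/9622= 0.10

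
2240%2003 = 237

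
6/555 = 2/185 = 0.01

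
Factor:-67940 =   -  2^2 * 5^1*43^1*79^1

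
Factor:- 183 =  - 3^1 * 61^1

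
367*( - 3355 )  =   - 1231285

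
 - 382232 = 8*( - 47779)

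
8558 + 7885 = 16443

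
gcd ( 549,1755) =9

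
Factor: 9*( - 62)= - 2^1*3^2*31^1  =  - 558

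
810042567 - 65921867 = 744120700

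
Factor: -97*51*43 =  - 3^1 * 17^1*43^1*97^1 = -  212721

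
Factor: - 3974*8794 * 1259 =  - 43998721204 = - 2^2*1259^1*1987^1*4397^1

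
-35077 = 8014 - 43091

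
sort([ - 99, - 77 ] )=[ - 99, - 77] 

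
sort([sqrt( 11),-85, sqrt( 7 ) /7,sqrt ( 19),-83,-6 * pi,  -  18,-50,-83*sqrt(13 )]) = [ - 83*sqrt(13 ),-85, - 83,-50, - 6 * pi, - 18,sqrt( 7) /7, sqrt(11 ), sqrt(19) ] 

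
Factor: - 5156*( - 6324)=32606544 = 2^4*3^1*17^1*31^1*1289^1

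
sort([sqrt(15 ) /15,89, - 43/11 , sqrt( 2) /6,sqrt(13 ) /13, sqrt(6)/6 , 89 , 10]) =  [ - 43/11 , sqrt(2 ) /6,sqrt( 15) /15,sqrt( 13)/13,sqrt( 6 ) /6, 10,89, 89]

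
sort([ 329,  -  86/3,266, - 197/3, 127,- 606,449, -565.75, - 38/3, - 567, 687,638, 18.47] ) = [ - 606,- 567, - 565.75,  -  197/3, - 86/3, -38/3,18.47, 127, 266,  329,449, 638, 687 ]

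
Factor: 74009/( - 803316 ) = -2^( - 2) * 3^(  -  1)*13^1*5693^1*66943^(- 1 )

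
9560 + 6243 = 15803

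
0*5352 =0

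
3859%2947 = 912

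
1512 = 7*216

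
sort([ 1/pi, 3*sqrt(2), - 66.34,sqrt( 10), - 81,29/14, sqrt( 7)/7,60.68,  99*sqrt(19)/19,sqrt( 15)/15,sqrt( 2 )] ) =[ - 81,  -  66.34,sqrt(15)/15,  1/pi, sqrt( 7) /7,sqrt( 2 ) , 29/14,sqrt(10 ),3*sqrt( 2),99*sqrt(19 )/19 , 60.68 ] 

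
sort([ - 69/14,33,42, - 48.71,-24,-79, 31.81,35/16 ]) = [ - 79, - 48.71, - 24 , - 69/14,35/16,31.81,33, 42 ]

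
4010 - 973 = 3037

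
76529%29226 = 18077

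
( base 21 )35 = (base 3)2112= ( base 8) 104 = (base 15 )48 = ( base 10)68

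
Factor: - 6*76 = -2^3 * 3^1*19^1  =  - 456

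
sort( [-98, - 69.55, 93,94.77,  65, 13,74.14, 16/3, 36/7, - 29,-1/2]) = [ - 98,-69.55,-29, - 1/2  ,  36/7,16/3,  13,65, 74.14,93, 94.77] 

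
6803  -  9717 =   -  2914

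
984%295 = 99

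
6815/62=6815/62 = 109.92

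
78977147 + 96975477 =175952624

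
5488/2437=5488/2437 =2.25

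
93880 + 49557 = 143437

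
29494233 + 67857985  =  97352218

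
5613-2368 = 3245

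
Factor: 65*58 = 2^1 * 5^1 * 13^1*29^1= 3770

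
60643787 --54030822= 114674609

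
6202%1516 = 138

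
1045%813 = 232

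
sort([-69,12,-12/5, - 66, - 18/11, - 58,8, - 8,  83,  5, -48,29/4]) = [ - 69,-66,  -  58, - 48, - 8, - 12/5, - 18/11,5, 29/4, 8, 12, 83] 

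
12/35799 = 4/11933 = 0.00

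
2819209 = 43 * 65563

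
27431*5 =137155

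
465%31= 0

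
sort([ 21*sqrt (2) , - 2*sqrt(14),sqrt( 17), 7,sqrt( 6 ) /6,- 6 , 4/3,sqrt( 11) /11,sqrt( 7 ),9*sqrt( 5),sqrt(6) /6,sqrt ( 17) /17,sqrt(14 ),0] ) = [ -2*sqrt(14 ),-6,0,  sqrt(17) /17,sqrt( 11) /11,sqrt( 6) /6,sqrt( 6 )/6,4/3, sqrt( 7),  sqrt( 14 ),sqrt(17),7, 9*sqrt( 5), 21*sqrt( 2 )]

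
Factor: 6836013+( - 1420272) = 5415741 =3^6*17^1*19^1*23^1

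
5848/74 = 2924/37 = 79.03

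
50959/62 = 50959/62 = 821.92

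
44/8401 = 44/8401 = 0.01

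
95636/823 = 116 + 168/823 = 116.20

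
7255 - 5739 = 1516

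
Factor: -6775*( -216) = 1463400=2^3 * 3^3*5^2*271^1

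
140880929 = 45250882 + 95630047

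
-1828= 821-2649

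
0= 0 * 648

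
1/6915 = 1/6915 = 0.00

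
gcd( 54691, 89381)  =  1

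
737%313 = 111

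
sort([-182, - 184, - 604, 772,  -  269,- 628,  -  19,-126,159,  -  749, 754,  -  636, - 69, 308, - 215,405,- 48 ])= [ - 749,-636, - 628, - 604,- 269,-215, - 184, - 182, - 126, - 69,- 48, - 19 , 159, 308, 405, 754,  772 ]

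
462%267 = 195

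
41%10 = 1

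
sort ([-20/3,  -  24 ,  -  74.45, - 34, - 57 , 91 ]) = [ - 74.45, - 57, - 34,  -  24, - 20/3, 91]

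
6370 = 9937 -3567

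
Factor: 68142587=68142587^1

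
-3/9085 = -3/9085 = - 0.00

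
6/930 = 1/155 = 0.01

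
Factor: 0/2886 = 0^1 = 0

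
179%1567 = 179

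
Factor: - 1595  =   - 5^1*11^1 * 29^1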